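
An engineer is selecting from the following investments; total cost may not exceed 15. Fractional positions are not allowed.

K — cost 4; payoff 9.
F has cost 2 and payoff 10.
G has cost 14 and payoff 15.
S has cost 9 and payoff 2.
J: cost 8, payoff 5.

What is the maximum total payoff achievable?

24

K + F: cost 4 + 2 = 6 ≤ 15, payoff 9 + 10 = 19.
K + F + J: cost 4 + 2 + 8 = 14 ≤ 15, payoff 9 + 10 + 5 = 24.
K + F + S: cost 4 + 2 + 9 = 15 ≤ 15, payoff 9 + 10 + 2 = 21.
Best is K, F, and J with total payoff 24.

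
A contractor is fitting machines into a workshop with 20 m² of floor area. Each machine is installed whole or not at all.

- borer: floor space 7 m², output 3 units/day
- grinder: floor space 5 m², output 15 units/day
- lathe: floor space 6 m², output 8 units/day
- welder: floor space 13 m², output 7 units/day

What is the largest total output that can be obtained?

26

Allowing fractional choices, the relaxed optimum would be about 27.8, but machines are indivisible.
grinder + lathe: floor space 5 + 6 = 11 ≤ 20, output 15 + 8 = 23.
grinder + welder: floor space 5 + 13 = 18 ≤ 20, output 15 + 7 = 22.
borer + grinder + lathe: floor space 7 + 5 + 6 = 18 ≤ 20, output 3 + 15 + 8 = 26.
Best is borer, grinder, and lathe with total output 26.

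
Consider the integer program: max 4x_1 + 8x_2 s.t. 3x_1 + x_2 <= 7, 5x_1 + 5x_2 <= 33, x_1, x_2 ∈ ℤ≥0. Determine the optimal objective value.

Relaxing integrality, the LP optimum is 52.80 at (x_1,x_2) = (0, 6.6), which is not an integer point.
(x_1,x_2)=(0,6): 3·0+1·6=6≤7, 5·0+5·6=30≤33, objective 48.
(x_1,x_2)=(0,5): 3·0+1·5=5≤7, 5·0+5·5=25≤33, objective 40.
No feasible integer point exceeds 48.

48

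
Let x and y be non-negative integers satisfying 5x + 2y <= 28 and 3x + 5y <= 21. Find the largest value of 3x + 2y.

Relaxing integrality, the LP optimum is 17.68 at (x,y) = (5.16, 1.11), which is not an integer point.
(x,y)=(5,1): 5·5+2·1=27≤28, 3·5+5·1=20≤21, objective 17.
(x,y)=(5,0): 5·5+2·0=25≤28, 3·5+5·0=15≤21, objective 15.
(x,y)=(4,1): 5·4+2·1=22≤28, 3·4+5·1=17≤21, objective 14.
No feasible integer point exceeds 17.

17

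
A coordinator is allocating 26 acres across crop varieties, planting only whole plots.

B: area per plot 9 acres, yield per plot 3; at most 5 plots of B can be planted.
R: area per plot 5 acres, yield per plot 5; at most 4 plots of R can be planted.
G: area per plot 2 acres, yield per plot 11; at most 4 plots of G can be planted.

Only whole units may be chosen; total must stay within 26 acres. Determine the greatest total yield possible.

G has the best ratio (11/2); taking only G gives at most 4×11 = 44 (stopped by the supply cap of 4).
Mixing does better — 3×R and 4×G: area 23 ≤ 26, yield 3·5 + 4·11 = 59.

59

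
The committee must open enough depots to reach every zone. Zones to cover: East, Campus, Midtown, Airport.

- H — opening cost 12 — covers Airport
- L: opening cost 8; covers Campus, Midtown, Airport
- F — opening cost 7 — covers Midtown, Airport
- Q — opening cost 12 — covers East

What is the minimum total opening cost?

This is an integer covering problem.
Choose L and Q: together they cover East, Campus, Midtown, Airport — every zone.
Total opening cost: 8 + 12 = 20.
No cover costs less than 20.

20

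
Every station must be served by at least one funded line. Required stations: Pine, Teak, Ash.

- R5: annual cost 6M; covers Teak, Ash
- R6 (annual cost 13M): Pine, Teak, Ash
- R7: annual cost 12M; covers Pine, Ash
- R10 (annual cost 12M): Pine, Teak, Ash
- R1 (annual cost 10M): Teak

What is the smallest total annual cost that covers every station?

12

This is a weighted set-cover instance.
The greedy cost-per-new-station heuristic would pick R5 and R7 for 18, but a cheaper cover exists.
R10 alone covers Pine, Teak, Ash — every station.
Total annual cost: 12.
No cover costs less than 12.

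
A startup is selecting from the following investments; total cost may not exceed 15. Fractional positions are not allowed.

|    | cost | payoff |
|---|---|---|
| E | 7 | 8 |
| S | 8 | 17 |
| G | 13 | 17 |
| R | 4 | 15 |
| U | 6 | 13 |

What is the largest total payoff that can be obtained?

S + R: cost 8 + 4 = 12 ≤ 15, payoff 17 + 15 = 32.
R + U: cost 4 + 6 = 10 ≤ 15, payoff 15 + 13 = 28.
S + U: cost 8 + 6 = 14 ≤ 15, payoff 17 + 13 = 30.
Best is S and R with total payoff 32.

32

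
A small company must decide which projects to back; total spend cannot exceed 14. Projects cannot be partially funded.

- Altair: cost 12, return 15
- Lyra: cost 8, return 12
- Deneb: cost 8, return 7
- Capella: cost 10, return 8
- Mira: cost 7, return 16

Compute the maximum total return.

Allowing fractional choices, the relaxed optimum would be about 26.5, but projects are indivisible.
Mira: cost 7 ≤ 14, return 16.
Altair: cost 12 ≤ 14, return 15.
Best is Mira with total return 16.

16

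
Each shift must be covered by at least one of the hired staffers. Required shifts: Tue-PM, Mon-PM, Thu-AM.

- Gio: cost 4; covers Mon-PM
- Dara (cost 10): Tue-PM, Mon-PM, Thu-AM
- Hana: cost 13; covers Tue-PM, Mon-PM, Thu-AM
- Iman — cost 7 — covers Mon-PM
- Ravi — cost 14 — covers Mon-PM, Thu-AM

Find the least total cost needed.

10

Dara alone covers Tue-PM, Mon-PM, Thu-AM — every shift.
Total cost: 10.
No cover costs less than 10.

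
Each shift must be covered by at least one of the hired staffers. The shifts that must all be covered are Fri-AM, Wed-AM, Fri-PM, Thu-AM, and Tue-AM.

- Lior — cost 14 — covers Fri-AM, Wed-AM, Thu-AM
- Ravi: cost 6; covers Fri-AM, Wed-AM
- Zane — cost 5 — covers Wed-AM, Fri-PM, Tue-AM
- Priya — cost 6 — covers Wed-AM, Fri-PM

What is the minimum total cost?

19

The greedy cost-per-new-shift heuristic would pick Zane, Ravi, and Lior for 25, but a cheaper cover exists.
Choose Lior and Zane: together they cover Fri-AM, Wed-AM, Fri-PM, Thu-AM, Tue-AM — every shift.
Total cost: 14 + 5 = 19.
No cover costs less than 19.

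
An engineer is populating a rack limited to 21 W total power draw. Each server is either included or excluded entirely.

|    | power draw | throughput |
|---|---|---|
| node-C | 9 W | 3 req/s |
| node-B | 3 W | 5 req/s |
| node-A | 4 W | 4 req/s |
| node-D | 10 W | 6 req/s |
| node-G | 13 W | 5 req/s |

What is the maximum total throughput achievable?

node-B + node-A + node-D: power draw 3 + 4 + 10 = 17 ≤ 21, throughput 5 + 4 + 6 = 15.
node-B + node-A + node-G: power draw 3 + 4 + 13 = 20 ≤ 21, throughput 5 + 4 + 5 = 14.
node-C + node-B + node-A: power draw 9 + 3 + 4 = 16 ≤ 21, throughput 3 + 5 + 4 = 12.
Best is node-B, node-A, and node-D with total throughput 15.

15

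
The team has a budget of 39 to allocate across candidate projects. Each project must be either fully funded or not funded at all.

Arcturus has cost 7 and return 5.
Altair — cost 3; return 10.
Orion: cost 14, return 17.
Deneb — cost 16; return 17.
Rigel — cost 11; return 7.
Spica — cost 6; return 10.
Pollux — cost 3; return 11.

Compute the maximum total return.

Orion + Deneb + Spica + Pollux: cost 14 + 16 + 6 + 3 = 39 ≤ 39, return 17 + 17 + 10 + 11 = 55.
Altair + Orion + Deneb + Pollux: cost 3 + 14 + 16 + 3 = 36 ≤ 39, return 10 + 17 + 17 + 11 = 55.
Altair + Orion + Rigel + Spica + Pollux: cost 3 + 14 + 11 + 6 + 3 = 37 ≤ 39, return 10 + 17 + 7 + 10 + 11 = 55.
The maximum return is 55; one optimal choice is Altair, Orion, Deneb, and Pollux.

55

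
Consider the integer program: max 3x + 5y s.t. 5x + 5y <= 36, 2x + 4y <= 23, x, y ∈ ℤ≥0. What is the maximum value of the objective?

The continuous relaxation peaks at (2.9, 4.3) with value 30.20; rounding to a feasible lattice point costs some objective.
(x,y)=(3,4): 5·3+5·4=35≤36, 2·3+4·4=22≤23, objective 29.
(x,y)=(1,5): 5·1+5·5=30≤36, 2·1+4·5=22≤23, objective 28.
(x,y)=(4,3): 5·4+5·3=35≤36, 2·4+4·3=20≤23, objective 27.
Maximum is 29 at (x,y)=(3,4).

29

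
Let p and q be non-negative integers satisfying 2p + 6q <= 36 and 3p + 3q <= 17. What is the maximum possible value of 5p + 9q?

The continuous relaxation peaks at (0, 5.67) with value 51.00; rounding to a feasible lattice point costs some objective.
(p,q)=(0,5): 2·0+6·5=30≤36, 3·0+3·5=15≤17, objective 45.
(p,q)=(1,4): 2·1+6·4=26≤36, 3·1+3·4=15≤17, objective 41.
Maximum is 45 at (p,q)=(0,5).

45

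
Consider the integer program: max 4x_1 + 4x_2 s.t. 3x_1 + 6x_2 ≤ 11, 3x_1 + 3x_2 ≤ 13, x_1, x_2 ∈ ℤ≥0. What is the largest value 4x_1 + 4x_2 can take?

12

The continuous relaxation peaks at (3.67, 0) with value 14.67; rounding to a feasible lattice point costs some objective.
(x_1,x_2)=(3,0): 3·3+6·0=9≤11, 3·3+3·0=9≤13, objective 12.
(x_1,x_2)=(2,0): 3·2+6·0=6≤11, 3·2+3·0=6≤13, objective 8.
No feasible integer point exceeds 12.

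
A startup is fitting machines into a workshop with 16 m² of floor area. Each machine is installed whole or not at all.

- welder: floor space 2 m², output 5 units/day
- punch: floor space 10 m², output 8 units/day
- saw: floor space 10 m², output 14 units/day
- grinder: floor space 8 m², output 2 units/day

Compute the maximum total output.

Allowing fractional choices, the relaxed optimum would be about 22.2, but machines are indivisible.
welder + punch: floor space 2 + 10 = 12 ≤ 16, output 5 + 8 = 13.
welder + saw: floor space 2 + 10 = 12 ≤ 16, output 5 + 14 = 19.
saw: floor space 10 ≤ 16, output 14.
Best is welder and saw with total output 19.

19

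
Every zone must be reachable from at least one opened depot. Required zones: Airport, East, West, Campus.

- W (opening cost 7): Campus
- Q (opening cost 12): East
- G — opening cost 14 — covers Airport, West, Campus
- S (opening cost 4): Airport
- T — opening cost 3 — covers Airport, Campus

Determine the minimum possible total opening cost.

Choose Q and G: together they cover Airport, East, West, Campus — every zone.
Total opening cost: 12 + 14 = 26.

26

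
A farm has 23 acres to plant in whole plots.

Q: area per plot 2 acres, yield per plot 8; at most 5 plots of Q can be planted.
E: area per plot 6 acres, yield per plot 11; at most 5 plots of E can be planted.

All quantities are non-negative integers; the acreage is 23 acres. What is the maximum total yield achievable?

Take 5×Q and 2×E: area 22 ≤ 23, yield 5·8 + 2·11 = 62.
Q has the best ratio (8/2) and is taken to its limit of 5; remaining capacity is filled optimally with the others.

62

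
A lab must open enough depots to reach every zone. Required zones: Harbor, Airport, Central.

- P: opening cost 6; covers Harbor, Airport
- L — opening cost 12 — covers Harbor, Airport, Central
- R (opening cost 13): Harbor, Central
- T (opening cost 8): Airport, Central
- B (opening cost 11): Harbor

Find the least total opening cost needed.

L alone covers Harbor, Airport, Central — every zone.
Total opening cost: 12.

12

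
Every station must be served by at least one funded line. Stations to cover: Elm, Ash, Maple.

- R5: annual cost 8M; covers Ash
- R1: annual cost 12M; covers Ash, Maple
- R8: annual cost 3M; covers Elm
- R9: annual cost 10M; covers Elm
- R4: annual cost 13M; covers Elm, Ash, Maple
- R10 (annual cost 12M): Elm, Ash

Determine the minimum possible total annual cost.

13

This is an integer covering problem.
R4 alone covers Elm, Ash, Maple — every station.
Total annual cost: 13.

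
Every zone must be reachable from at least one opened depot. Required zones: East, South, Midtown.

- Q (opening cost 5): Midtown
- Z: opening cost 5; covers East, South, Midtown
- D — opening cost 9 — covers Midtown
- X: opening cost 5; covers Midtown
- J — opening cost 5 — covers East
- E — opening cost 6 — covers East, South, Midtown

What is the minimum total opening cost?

5

Z alone covers East, South, Midtown — every zone.
Total opening cost: 5.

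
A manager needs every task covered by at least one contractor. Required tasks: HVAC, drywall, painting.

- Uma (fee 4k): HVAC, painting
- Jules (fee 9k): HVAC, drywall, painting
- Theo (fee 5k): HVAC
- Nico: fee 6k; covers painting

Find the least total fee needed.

9

The greedy cost-per-new-task heuristic would pick Uma and Jules for 13, but a cheaper cover exists.
Jules alone covers HVAC, drywall, painting — every task.
Total fee: 9.
No cover costs less than 9.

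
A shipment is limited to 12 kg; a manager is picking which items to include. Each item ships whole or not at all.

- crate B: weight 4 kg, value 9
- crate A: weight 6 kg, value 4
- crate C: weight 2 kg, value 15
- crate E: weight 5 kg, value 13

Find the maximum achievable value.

Take crate B, crate C, and crate E: weight 4 + 2 + 5 = 11 ≤ 12, value 9 + 15 + 13 = 37.
No other feasible combination does better.

37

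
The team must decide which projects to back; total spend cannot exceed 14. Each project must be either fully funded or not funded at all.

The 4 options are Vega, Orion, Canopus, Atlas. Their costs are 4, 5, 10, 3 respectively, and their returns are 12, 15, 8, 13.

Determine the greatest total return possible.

40

This is an integer program with binary decision variables.
Take Vega, Orion, and Atlas: cost 4 + 5 + 3 = 12 ≤ 14, return 12 + 15 + 13 = 40.
No other feasible combination does better.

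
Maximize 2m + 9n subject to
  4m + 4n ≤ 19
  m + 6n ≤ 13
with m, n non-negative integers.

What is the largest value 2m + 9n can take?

20

The continuous relaxation peaks at (3.1, 1.65) with value 21.05; rounding to a feasible lattice point costs some objective.
(m,n)=(1,2): 4·1+4·2=12≤19, 1·1+6·2=13≤13, objective 20.
(m,n)=(0,2): 4·0+4·2=8≤19, 1·0+6·2=12≤13, objective 18.
(m,n)=(3,1): 4·3+4·1=16≤19, 1·3+6·1=9≤13, objective 15.
(m,n)=(2,1): 4·2+4·1=12≤19, 1·2+6·1=8≤13, objective 13.
The best lattice point is (1,2), giving 20.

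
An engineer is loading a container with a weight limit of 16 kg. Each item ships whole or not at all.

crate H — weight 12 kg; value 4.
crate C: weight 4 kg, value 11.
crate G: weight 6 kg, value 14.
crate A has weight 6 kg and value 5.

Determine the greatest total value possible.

30

crate G + crate A: weight 6 + 6 = 12 ≤ 16, value 14 + 5 = 19.
crate C + crate G: weight 4 + 6 = 10 ≤ 16, value 11 + 14 = 25.
crate C + crate G + crate A: weight 4 + 6 + 6 = 16 ≤ 16, value 11 + 14 + 5 = 30.
Best is crate C, crate G, and crate A with total value 30.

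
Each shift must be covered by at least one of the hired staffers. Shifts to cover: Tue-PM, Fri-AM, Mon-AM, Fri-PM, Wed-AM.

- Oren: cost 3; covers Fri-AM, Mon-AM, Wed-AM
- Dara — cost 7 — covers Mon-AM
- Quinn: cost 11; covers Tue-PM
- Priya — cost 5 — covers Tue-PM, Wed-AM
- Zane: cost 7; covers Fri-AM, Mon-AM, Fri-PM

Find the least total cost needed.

The greedy cost-per-new-shift heuristic would pick Oren, Priya, and Zane for 15, but a cheaper cover exists.
Choose Priya and Zane: together they cover Tue-PM, Fri-AM, Mon-AM, Fri-PM, Wed-AM — every shift.
Total cost: 5 + 7 = 12.
No cover costs less than 12.

12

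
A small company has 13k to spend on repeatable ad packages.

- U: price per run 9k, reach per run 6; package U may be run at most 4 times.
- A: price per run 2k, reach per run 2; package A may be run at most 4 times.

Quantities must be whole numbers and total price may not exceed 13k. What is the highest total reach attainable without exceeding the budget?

This is a bounded integer knapsack.
A has the best ratio (2/2); taking only A gives at most 4×2 = 8 (stopped by the supply cap of 4).
Mixing does better — 1×U and 2×A: price 13 ≤ 13, reach 1·6 + 2·2 = 10.

10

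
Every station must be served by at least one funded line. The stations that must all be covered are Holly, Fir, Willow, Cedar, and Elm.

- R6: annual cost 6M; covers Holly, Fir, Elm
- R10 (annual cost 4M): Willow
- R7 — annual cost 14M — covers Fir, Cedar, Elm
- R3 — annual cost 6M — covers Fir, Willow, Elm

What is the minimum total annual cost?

24

Choose R6, R10, and R7: together they cover Holly, Fir, Willow, Cedar, Elm — every station.
Total annual cost: 6 + 4 + 14 = 24.
No cover costs less than 24.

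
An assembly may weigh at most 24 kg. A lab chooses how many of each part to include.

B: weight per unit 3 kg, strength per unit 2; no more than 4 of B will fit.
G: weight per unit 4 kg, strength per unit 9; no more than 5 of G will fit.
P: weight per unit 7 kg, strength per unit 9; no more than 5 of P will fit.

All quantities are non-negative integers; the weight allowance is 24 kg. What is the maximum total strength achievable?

47

This is a bounded integer knapsack.
G has the best ratio (9/4); taking only G gives at most 5×9 = 45 (stopped by the supply cap of 5).
Mixing does better — 1×B and 5×G: weight 23 ≤ 24, strength 1·2 + 5·9 = 47.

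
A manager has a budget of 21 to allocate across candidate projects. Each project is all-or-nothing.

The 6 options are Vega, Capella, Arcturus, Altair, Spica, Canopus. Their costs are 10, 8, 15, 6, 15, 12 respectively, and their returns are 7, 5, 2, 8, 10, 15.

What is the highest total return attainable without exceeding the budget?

23

Take Altair and Canopus: cost 6 + 12 = 18 ≤ 21, return 8 + 15 = 23.
No other feasible combination does better.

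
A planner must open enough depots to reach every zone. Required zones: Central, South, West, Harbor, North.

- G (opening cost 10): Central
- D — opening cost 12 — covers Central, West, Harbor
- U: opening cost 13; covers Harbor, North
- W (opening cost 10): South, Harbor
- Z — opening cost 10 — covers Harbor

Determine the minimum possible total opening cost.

35

This is an integer covering problem.
Choose D, U, and W: together they cover Central, South, West, Harbor, North — every zone.
Total opening cost: 12 + 13 + 10 = 35.
No cover costs less than 35.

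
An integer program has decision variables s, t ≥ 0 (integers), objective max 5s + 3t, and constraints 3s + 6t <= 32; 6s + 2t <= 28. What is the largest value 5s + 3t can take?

(s,t)=(4,2) is feasible, giving 26.
(s,t)=(3,3) is feasible, giving 24.
(s,t)=(4,1) is feasible, giving 23.
(s,t)=(2,4) is feasible, giving 22.
The best lattice point is (4,2), giving 26.

26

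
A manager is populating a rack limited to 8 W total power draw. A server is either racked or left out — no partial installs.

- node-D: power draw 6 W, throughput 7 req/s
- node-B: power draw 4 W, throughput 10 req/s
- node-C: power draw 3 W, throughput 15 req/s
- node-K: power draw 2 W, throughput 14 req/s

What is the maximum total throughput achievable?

Take node-C and node-K: power draw 3 + 2 = 5 ≤ 8, throughput 15 + 14 = 29.
No other feasible combination does better.

29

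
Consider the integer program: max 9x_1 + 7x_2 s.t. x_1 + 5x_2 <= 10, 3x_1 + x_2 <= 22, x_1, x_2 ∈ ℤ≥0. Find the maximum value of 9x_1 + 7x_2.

The continuous relaxation peaks at (7.14, 0.571) with value 68.29; rounding to a feasible lattice point costs some objective.
(x_1,x_2)=(7,0): 1·7+5·0=7≤10, 3·7+1·0=21≤22, objective 63.
(x_1,x_2)=(6,0): 1·6+5·0=6≤10, 3·6+1·0=18≤22, objective 54.
No feasible integer point exceeds 63.

63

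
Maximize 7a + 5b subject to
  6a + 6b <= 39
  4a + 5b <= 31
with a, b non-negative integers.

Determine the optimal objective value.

42

Relaxing integrality, the LP optimum is 45.50 at (a,b) = (6.5, 0), which is not an integer point.
(a,b)=(6,0): 6·6+6·0=36≤39, 4·6+5·0=24≤31, objective 42.
(a,b)=(5,1): 6·5+6·1=36≤39, 4·5+5·1=25≤31, objective 40.
(a,b)=(5,0): 6·5+6·0=30≤39, 4·5+5·0=20≤31, objective 35.
The best lattice point is (6,0), giving 42.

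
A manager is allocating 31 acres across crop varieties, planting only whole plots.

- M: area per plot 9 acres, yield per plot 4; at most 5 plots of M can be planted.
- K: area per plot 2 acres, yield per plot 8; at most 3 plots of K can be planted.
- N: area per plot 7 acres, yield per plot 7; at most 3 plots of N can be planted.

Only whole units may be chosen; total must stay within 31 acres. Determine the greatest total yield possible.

45

1×M, 3×K, and 2×N: area 29 ≤ 31, yield 1·4 + 3·8 + 2·7 = 42.
3×K and 3×N: area 27 ≤ 31, yield 3·8 + 3·7 = 45.
Best is 45.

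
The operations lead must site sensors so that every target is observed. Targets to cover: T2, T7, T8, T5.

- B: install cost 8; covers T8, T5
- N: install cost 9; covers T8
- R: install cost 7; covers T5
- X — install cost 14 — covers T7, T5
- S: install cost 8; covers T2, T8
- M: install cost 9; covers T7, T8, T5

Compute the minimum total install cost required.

17

This is an integer covering problem.
Choose S and M: together they cover T2, T7, T8, T5 — every target.
Total install cost: 8 + 9 = 17.
No cover costs less than 17.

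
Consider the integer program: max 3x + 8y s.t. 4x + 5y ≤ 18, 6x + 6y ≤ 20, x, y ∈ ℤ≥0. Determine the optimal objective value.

The continuous relaxation peaks at (0, 3.33) with value 26.67; rounding to a feasible lattice point costs some objective.
(x,y)=(0,3): 4·0+5·3=15≤18, 6·0+6·3=18≤20, objective 24.
(x,y)=(1,2): 4·1+5·2=14≤18, 6·1+6·2=18≤20, objective 19.
(x,y)=(0,2): 4·0+5·2=10≤18, 6·0+6·2=12≤20, objective 16.
No feasible integer point exceeds 24.

24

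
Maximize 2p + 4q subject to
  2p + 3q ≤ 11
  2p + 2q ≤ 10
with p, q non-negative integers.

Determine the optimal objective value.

Relaxing integrality, the LP optimum is 14.67 at (p,q) = (0, 3.67), which is not an integer point.
(p,q)=(1,3): 2·1+3·3=11≤11, 2·1+2·3=8≤10, objective 14.
(p,q)=(0,3): 2·0+3·3=9≤11, 2·0+2·3=6≤10, objective 12.
(p,q)=(2,2): 2·2+3·2=10≤11, 2·2+2·2=8≤10, objective 12.
(p,q)=(1,2): 2·1+3·2=8≤11, 2·1+2·2=6≤10, objective 10.
The best lattice point is (1,3), giving 14.

14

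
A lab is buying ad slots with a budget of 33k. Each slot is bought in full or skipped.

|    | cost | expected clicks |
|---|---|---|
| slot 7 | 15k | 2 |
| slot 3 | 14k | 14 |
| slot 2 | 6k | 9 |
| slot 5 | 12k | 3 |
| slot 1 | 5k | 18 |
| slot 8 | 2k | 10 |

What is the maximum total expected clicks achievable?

Take slot 3, slot 2, slot 1, and slot 8: cost 14 + 6 + 5 + 2 = 27 ≤ 33, expected clicks 14 + 9 + 18 + 10 = 51.
No other feasible combination does better.

51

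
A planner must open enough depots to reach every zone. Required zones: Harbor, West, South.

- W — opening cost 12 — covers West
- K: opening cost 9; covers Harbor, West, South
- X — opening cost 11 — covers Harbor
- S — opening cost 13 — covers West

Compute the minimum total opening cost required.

9

This is a weighted set-cover instance.
K alone covers Harbor, West, South — every zone.
Total opening cost: 9.
No cover costs less than 9.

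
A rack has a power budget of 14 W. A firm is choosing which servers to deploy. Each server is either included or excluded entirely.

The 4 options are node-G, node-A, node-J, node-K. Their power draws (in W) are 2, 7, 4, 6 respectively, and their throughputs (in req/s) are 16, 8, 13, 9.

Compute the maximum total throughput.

node-G + node-J + node-K: power draw 2 + 4 + 6 = 12 ≤ 14, throughput 16 + 13 + 9 = 38.
node-G + node-A + node-J: power draw 2 + 7 + 4 = 13 ≤ 14, throughput 16 + 8 + 13 = 37.
Best is node-G, node-J, and node-K with total throughput 38.

38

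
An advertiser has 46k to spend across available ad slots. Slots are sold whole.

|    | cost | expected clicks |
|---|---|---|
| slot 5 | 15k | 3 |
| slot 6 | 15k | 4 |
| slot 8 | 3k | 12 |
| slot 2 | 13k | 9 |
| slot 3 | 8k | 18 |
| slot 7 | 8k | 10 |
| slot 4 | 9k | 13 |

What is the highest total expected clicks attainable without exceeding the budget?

62

Treat it as a binary knapsack problem.
Take slot 8, slot 2, slot 3, slot 7, and slot 4: cost 3 + 13 + 8 + 8 + 9 = 41 ≤ 46, expected clicks 12 + 9 + 18 + 10 + 13 = 62.
No other feasible combination does better.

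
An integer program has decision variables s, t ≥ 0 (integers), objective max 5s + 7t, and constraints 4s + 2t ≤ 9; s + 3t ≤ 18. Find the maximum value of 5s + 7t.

(s,t)=(0,4): 4·0+2·4=8≤9, 1·0+3·4=12≤18, objective 28.
(s,t)=(0,3): 4·0+2·3=6≤9, 1·0+3·3=9≤18, objective 21.
Maximum is 28 at (s,t)=(0,4).

28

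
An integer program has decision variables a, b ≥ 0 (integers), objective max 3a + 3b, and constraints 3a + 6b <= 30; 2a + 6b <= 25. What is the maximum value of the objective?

(a,b)=(10,0): 3·10+6·0=30≤30, 2·10+6·0=20≤25, objective 30.
(a,b)=(9,0): 3·9+6·0=27≤30, 2·9+6·0=18≤25, objective 27.
The best lattice point is (10,0), giving 30.

30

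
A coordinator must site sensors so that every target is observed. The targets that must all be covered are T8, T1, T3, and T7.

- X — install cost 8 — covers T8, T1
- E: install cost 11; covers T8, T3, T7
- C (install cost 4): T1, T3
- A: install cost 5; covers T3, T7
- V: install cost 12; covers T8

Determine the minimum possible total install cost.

Choose X and A: together they cover T8, T1, T3, T7 — every target.
Total install cost: 8 + 5 = 13.

13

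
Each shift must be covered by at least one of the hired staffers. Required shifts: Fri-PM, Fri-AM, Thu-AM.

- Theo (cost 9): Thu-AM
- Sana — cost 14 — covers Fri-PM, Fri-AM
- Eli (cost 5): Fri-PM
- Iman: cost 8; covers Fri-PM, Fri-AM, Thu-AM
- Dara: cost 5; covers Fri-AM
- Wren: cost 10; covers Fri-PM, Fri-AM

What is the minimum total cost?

Iman alone covers Fri-PM, Fri-AM, Thu-AM — every shift.
Total cost: 8.
No cover costs less than 8.

8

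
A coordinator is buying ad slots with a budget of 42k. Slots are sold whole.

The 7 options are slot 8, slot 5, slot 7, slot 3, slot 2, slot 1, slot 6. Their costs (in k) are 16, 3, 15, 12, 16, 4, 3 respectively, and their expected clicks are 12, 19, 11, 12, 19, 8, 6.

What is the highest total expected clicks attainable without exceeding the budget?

64

This is a 0-1 knapsack instance.
slot 8 + slot 5 + slot 2 + slot 1 + slot 6: cost 16 + 3 + 16 + 4 + 3 = 42 ≤ 42, expected clicks 12 + 19 + 19 + 8 + 6 = 64.
slot 5 + slot 7 + slot 2 + slot 1 + slot 6: cost 3 + 15 + 16 + 4 + 3 = 41 ≤ 42, expected clicks 19 + 11 + 19 + 8 + 6 = 63.
slot 5 + slot 3 + slot 2 + slot 1 + slot 6: cost 3 + 12 + 16 + 4 + 3 = 38 ≤ 42, expected clicks 19 + 12 + 19 + 8 + 6 = 64.
The maximum expected clicks is 64; one optimal choice is slot 5, slot 3, slot 2, slot 1, and slot 6.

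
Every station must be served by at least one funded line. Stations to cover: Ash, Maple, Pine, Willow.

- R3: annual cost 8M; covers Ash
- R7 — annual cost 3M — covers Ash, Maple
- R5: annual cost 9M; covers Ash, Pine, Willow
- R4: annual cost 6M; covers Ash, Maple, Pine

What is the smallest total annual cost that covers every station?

12

Choose R7 and R5: together they cover Ash, Maple, Pine, Willow — every station.
Total annual cost: 3 + 9 = 12.
No cover costs less than 12.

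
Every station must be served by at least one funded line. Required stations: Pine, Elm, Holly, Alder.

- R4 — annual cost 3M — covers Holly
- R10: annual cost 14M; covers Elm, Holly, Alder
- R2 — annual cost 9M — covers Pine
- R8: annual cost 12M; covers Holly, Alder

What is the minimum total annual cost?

The greedy cost-per-new-station heuristic would pick R4, R10, and R2 for 26, but a cheaper cover exists.
Choose R10 and R2: together they cover Pine, Elm, Holly, Alder — every station.
Total annual cost: 14 + 9 = 23.
No cover costs less than 23.

23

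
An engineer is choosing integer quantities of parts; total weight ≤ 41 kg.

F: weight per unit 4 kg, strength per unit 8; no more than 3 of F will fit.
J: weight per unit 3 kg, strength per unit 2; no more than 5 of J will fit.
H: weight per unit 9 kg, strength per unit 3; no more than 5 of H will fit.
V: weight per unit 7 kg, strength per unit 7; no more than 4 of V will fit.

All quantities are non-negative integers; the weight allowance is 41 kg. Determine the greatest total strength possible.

52

This is a bounded integer knapsack.
Take 3×F and 4×V: weight 40 ≤ 41, strength 3·8 + 4·7 = 52.
F has the best ratio (8/4) and is taken to its limit of 3; remaining capacity is filled optimally with the others.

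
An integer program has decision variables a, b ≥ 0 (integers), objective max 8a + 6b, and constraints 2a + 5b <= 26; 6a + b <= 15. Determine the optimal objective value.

34

The continuous relaxation peaks at (1.75, 4.5) with value 41.00; rounding to a feasible lattice point costs some objective.
(a,b)=(2,3) is feasible, giving 34.
(a,b)=(1,4) is feasible, giving 32.
The best lattice point is (2,3), giving 34.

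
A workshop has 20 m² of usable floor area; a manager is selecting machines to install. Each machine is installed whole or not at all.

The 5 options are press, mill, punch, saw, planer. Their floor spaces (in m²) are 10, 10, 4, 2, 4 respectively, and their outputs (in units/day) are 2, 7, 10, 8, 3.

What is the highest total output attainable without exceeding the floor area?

This is a 0-1 knapsack instance.
mill + punch + saw + planer: floor space 10 + 4 + 2 + 4 = 20 ≤ 20, output 7 + 10 + 8 + 3 = 28.
mill + punch + saw: floor space 10 + 4 + 2 = 16 ≤ 20, output 7 + 10 + 8 = 25.
Best is mill, punch, saw, and planer with total output 28.

28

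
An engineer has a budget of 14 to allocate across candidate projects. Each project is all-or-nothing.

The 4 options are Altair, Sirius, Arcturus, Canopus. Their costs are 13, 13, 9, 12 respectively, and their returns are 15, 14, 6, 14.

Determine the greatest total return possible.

15

This is an integer program with binary decision variables.
Sirius: cost 13 ≤ 14, return 14.
Altair: cost 13 ≤ 14, return 15.
Canopus: cost 12 ≤ 14, return 14.
Best is Altair with total return 15.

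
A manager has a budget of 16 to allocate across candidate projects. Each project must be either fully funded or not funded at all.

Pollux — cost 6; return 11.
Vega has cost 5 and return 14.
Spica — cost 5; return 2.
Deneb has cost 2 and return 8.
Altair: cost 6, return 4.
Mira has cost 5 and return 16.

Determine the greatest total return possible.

41

Take Pollux, Vega, and Mira: cost 6 + 5 + 5 = 16 ≤ 16, return 11 + 14 + 16 = 41.
No other feasible combination does better.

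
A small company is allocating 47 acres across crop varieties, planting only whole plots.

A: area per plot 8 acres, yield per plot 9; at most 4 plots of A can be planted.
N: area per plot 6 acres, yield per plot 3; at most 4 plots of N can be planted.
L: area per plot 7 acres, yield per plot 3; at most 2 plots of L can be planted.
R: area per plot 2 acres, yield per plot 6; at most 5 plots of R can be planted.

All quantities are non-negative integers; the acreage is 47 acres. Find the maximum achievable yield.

66

R has the best ratio (6/2); taking only R gives at most 5×6 = 30 (stopped by the supply cap of 5).
Mixing does better — 4×A and 5×R: area 42 ≤ 47, yield 4·9 + 5·6 = 66.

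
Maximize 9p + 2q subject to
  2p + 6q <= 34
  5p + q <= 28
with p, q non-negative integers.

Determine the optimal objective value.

Relaxing integrality, the LP optimum is 51.21 at (p,q) = (4.79, 4.07), which is not an integer point.
(p,q)=(5,3): 2·5+6·3=28≤34, 5·5+1·3=28≤28, objective 51.
(p,q)=(5,2): 2·5+6·2=22≤34, 5·5+1·2=27≤28, objective 49.
(p,q)=(4,4): 2·4+6·4=32≤34, 5·4+1·4=24≤28, objective 44.
The best lattice point is (5,3), giving 51.

51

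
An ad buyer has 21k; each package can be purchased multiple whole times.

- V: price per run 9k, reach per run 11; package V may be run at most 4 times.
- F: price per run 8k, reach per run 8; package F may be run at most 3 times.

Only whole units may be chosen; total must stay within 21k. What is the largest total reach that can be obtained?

1×V and 1×F: price 17 ≤ 21, reach 1·11 + 1·8 = 19.
2×V: price 18 ≤ 21, reach 2·11 = 22.
Best is 22.

22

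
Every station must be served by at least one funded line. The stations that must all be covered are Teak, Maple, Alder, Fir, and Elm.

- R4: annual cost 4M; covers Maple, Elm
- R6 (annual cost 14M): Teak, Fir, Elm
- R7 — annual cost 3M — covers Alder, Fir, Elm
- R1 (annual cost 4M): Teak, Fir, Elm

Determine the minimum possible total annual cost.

11

Choose R4, R7, and R1: together they cover Teak, Maple, Alder, Fir, Elm — every station.
Total annual cost: 4 + 3 + 4 = 11.
No cover costs less than 11.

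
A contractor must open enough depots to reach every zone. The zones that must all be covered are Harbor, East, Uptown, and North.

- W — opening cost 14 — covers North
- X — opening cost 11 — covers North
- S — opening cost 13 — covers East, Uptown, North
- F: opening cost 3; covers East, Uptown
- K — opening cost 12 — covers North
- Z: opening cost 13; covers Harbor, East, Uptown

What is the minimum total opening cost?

The greedy cost-per-new-zone heuristic would pick F, X, and Z for 27, but a cheaper cover exists.
Choose X and Z: together they cover Harbor, East, Uptown, North — every zone.
Total opening cost: 11 + 13 = 24.
No cover costs less than 24.

24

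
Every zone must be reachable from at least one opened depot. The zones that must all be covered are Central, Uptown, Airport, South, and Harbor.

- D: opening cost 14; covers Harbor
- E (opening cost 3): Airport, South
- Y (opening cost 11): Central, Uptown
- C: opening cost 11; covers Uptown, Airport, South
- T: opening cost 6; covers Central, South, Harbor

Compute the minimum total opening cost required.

17

The greedy cost-per-new-zone heuristic would pick E, T, and Y for 20, but a cheaper cover exists.
Choose C and T: together they cover Central, Uptown, Airport, South, Harbor — every zone.
Total opening cost: 11 + 6 = 17.
No cover costs less than 17.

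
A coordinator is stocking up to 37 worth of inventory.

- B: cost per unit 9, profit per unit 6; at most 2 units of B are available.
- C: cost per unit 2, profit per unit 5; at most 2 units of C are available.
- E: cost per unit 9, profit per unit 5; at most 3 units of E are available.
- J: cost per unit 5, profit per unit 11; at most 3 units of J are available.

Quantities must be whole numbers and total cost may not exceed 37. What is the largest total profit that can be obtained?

2×B, 2×C, and 3×J: cost 37 ≤ 37, profit 2·6 + 2·5 + 3·11 = 55.
1×B, 2×C, 1×E, and 3×J: cost 37 ≤ 37, profit 1·6 + 2·5 + 1·5 + 3·11 = 54.
Best is 55.

55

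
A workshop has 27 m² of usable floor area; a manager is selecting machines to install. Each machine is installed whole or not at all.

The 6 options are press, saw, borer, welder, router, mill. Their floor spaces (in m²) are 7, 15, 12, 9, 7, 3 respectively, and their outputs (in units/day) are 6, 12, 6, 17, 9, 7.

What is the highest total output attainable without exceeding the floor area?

Treat it as a binary knapsack problem.
Allowing fractional choices, the relaxed optimum would be about 39.8, but machines are indivisible.
welder + router + mill: floor space 9 + 7 + 3 = 19 ≤ 27, output 17 + 9 + 7 = 33.
press + welder + router + mill: floor space 7 + 9 + 7 + 3 = 26 ≤ 27, output 6 + 17 + 9 + 7 = 39.
saw + welder + mill: floor space 15 + 9 + 3 = 27 ≤ 27, output 12 + 17 + 7 = 36.
Best is press, welder, router, and mill with total output 39.

39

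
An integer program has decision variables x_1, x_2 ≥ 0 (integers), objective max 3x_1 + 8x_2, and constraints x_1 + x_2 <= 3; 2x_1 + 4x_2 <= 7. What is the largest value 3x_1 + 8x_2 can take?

11

Relaxing integrality, the LP optimum is 14.00 at (x_1,x_2) = (0, 1.75), which is not an integer point.
(x_1,x_2)=(1,1): 1·1+1·1=2≤3, 2·1+4·1=6≤7, objective 11.
(x_1,x_2)=(0,1): 1·0+1·1=1≤3, 2·0+4·1=4≤7, objective 8.
(x_1,x_2)=(2,0): 1·2+1·0=2≤3, 2·2+4·0=4≤7, objective 6.
No feasible integer point exceeds 11.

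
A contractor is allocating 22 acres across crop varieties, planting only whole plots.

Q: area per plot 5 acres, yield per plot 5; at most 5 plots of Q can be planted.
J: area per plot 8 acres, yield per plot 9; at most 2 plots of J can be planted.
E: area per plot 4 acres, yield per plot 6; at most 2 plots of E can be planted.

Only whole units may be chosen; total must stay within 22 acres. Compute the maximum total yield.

26

E has the best ratio (6/4); taking only E gives at most 2×6 = 12 (stopped by the supply cap of 2).
Mixing does better — 1×Q, 1×J, and 2×E: area 21 ≤ 22, yield 1·5 + 1·9 + 2·6 = 26.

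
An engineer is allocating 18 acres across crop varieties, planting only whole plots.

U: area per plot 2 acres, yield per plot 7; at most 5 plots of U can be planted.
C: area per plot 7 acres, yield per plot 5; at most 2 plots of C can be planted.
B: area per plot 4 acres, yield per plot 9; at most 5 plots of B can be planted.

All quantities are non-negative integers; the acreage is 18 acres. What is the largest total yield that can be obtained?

U has the best ratio (7/2); taking only U gives at most 5×7 = 35 (stopped by the supply cap of 5).
Mixing does better — 5×U and 2×B: area 18 ≤ 18, yield 5·7 + 2·9 = 53.

53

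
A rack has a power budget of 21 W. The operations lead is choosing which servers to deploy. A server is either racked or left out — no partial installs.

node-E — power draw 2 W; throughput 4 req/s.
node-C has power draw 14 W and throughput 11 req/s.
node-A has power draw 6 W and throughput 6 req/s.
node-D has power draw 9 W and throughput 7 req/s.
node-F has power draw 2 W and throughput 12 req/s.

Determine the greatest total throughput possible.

This is a 0-1 knapsack instance.
Allowing fractional choices, the relaxed optimum would be about 30.6, but servers are indivisible.
node-E + node-A + node-D + node-F: power draw 2 + 6 + 9 + 2 = 19 ≤ 21, throughput 4 + 6 + 7 + 12 = 29.
node-A + node-D + node-F: power draw 6 + 9 + 2 = 17 ≤ 21, throughput 6 + 7 + 12 = 25.
node-E + node-C + node-F: power draw 2 + 14 + 2 = 18 ≤ 21, throughput 4 + 11 + 12 = 27.
Best is node-E, node-A, node-D, and node-F with total throughput 29.

29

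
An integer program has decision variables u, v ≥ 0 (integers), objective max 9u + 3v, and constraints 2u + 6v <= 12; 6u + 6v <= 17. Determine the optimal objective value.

18

The continuous relaxation peaks at (2.83, 0) with value 25.50; rounding to a feasible lattice point costs some objective.
(u,v)=(2,0) is feasible, giving 18.
(u,v)=(1,1) is feasible, giving 12.
(u,v)=(1,0) is feasible, giving 9.
Maximum is 18 at (u,v)=(2,0).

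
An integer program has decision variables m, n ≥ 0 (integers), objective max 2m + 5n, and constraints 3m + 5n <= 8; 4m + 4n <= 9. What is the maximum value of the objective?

The continuous relaxation peaks at (0, 1.6) with value 8.00; rounding to a feasible lattice point costs some objective.
(m,n)=(1,1): 3·1+5·1=8≤8, 4·1+4·1=8≤9, objective 7.
(m,n)=(0,1): 3·0+5·1=5≤8, 4·0+4·1=4≤9, objective 5.
(m,n)=(2,0): 3·2+5·0=6≤8, 4·2+4·0=8≤9, objective 4.
(m,n)=(1,0): 3·1+5·0=3≤8, 4·1+4·0=4≤9, objective 2.
No feasible integer point exceeds 7.

7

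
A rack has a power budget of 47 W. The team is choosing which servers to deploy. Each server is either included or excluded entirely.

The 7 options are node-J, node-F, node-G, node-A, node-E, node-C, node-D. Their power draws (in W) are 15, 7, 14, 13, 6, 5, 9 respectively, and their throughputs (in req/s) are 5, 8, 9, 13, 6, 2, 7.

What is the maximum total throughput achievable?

Allowing fractional choices, the relaxed optimum would be about 41.7, but servers are indivisible.
node-G + node-A + node-E + node-C + node-D: power draw 14 + 13 + 6 + 5 + 9 = 47 ≤ 47, throughput 9 + 13 + 6 + 2 + 7 = 37.
node-F + node-G + node-A + node-E + node-C: power draw 7 + 14 + 13 + 6 + 5 = 45 ≤ 47, throughput 8 + 9 + 13 + 6 + 2 = 38.
node-F + node-G + node-A + node-D: power draw 7 + 14 + 13 + 9 = 43 ≤ 47, throughput 8 + 9 + 13 + 7 = 37.
Best is node-F, node-G, node-A, node-E, and node-C with total throughput 38.

38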